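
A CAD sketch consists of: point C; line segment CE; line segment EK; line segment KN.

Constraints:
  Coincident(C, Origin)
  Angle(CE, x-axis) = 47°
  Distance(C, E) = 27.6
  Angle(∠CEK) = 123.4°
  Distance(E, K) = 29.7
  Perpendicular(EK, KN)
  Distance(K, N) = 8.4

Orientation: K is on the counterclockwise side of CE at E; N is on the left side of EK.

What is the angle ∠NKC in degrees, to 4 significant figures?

62.83°

C is at the origin; CE runs at 47.0° with length 27.6, so E = 27.6·(cos 47.0°, sin 47.0°) = (18.82, 20.19). ∠CEK = 123.4°, so EK runs at 47.0° + (180° − 123.4°) = 103.6° from the x-axis; with |EK| = 29.7, K = E + 29.7·(cos 103.6°, sin 103.6°) = (11.84, 49.05). EK is perpendicular to KN; with |KN| = 8.4 on the left of EK, N = K + 8.4·(-0.9720, -0.2351) = (3.675, 47.08). Then cos ∠NKC = KN·KC / (|KN||KC|), giving 62.83°.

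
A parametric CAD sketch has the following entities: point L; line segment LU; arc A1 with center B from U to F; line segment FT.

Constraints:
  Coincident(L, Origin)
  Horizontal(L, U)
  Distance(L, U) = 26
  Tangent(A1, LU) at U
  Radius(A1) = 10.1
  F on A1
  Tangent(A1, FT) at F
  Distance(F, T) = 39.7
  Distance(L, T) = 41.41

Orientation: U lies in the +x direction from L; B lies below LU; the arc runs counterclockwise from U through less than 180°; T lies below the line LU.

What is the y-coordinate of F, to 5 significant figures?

-5.6908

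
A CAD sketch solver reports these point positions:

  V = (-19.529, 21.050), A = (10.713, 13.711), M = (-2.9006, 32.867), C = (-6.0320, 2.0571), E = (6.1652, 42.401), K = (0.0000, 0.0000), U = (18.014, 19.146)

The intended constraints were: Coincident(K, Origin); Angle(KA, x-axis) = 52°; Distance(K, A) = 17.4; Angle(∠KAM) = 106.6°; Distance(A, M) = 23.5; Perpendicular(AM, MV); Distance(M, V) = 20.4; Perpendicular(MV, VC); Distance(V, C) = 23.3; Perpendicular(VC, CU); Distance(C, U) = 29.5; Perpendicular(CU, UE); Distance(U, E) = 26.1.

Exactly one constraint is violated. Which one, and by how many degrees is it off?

Perpendicular(CU, UE) — off by 8.40°.

K = (0.00, 0.00) ✓; KA at 52.00° ✓; |KA| = 17.40 ✓; ∠KAM = 106.6° ✓; |AM| = 23.50 ✓; ∠(AM, MV) = 90.00° ✓; |MV| = 20.40 ✓; ∠(MV, VC) = 90.00° ✓; |VC| = 23.30 ✓; ∠(VC, CU) = 90.00° ✓; |CU| = 29.50 ✓; ∠(CU, UE) = 81.60° ✗; |UE| = 26.10 ✓.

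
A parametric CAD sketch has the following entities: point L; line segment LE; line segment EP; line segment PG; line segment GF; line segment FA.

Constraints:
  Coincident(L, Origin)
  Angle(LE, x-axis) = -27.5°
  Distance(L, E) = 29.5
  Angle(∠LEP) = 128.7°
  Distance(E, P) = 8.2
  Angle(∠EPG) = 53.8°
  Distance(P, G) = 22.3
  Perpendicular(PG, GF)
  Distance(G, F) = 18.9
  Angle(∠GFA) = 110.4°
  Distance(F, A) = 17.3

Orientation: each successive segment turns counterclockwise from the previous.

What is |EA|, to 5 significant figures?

18.355

PG ⟂ GF, so GF runs at -120.00°; with |GF| = 18.9, F = (4.9071, -15.530). ∠GFA = 110.4° gives FA at -50.400° from the x-axis; with |FA| = 17.3, A = (15.935, -28.860). Then |EA| = |A − E| = 18.355.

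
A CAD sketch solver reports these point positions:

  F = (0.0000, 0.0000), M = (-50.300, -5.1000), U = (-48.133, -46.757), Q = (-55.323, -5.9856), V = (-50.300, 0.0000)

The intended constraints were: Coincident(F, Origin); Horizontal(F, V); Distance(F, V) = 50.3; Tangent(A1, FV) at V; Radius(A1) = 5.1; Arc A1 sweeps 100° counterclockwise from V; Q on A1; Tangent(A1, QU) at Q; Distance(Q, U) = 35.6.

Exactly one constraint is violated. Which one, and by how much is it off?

Distance(Q, U) = 35.6 — off by 5.80.

F = (0.00, 0.00) ✓; F.y = 0.00, V.y = 0.00 ✓; |FV| = 50.30 ✓; ∠(MV, VF) = 90.00° ✓; |MV| = 5.100 ✓; bearing(M→Q) − bearing(M→V) = 100.0° ✓; |MQ| = 5.100 ✓; ∠(MQ, QU) = 90.00° ✓; |QU| = 41.40 ✗.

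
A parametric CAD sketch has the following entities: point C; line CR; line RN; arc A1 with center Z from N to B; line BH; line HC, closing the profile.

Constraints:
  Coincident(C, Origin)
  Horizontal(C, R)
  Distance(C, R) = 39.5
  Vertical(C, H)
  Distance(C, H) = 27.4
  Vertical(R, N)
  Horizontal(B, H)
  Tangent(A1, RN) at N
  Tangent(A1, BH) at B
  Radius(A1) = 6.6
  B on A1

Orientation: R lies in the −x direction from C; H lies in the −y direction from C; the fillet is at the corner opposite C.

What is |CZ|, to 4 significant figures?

38.92

C and H share the same x with |CH| = 27.4 and H on the −y side, so H = (0.000, -27.40). The virtual corner opposite C is at (-39.50, -27.40). A1 meets RN tangentially, so ZN is at right angles to RN and the tangent condition forces ZB to be normal to BH, with radius 6.6, so the center Z sits 6.6 in from both sides at Z = (-32.90, -20.80). Then |CZ| = |Z − C| = 38.92.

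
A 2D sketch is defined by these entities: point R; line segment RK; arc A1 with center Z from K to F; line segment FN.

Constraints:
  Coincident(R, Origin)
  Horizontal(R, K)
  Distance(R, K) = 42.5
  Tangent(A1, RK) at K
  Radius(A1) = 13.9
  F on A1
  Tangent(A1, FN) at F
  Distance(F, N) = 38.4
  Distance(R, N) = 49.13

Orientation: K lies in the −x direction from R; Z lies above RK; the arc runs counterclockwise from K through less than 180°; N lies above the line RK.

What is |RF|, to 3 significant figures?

30.8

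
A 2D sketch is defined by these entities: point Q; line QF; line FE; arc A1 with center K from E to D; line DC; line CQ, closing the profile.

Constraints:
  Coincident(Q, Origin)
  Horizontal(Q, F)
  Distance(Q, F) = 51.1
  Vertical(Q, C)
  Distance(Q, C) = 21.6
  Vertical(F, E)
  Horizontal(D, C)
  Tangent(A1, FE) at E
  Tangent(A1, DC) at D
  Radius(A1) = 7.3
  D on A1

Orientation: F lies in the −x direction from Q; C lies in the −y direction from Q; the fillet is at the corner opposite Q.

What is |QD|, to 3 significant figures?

48.8

Q is at the origin; Q and F share the same y with |QF| = 51.1 and F on the −x side, so F = (-51.1, 0.00). Q and C share the same x with |QC| = 21.6 and C on the −y side, so C = (0.00, -21.6). The virtual corner opposite Q is at (-51.1, -21.6). A1 meets FE tangentially, so KE is at right angles to FE and since A1 is tangent to DC there, KD ⟂ DC, with radius 7.3, so the center K sits 7.3 in from both sides at K = (-43.8, -14.3). That places the tangent points at E = (-51.1, -14.3) on FE and D = (-43.8, -21.6) on DC. Then |QD| = |D − Q| = 48.8.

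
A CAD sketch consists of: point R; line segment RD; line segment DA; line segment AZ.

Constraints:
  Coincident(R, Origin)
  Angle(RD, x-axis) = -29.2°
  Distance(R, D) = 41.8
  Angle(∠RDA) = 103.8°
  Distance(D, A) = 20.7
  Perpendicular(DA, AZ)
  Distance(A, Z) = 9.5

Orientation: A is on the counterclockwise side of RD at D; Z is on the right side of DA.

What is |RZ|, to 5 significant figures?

58.737

R is at the origin; RD runs at -29.2° with length 41.8, so D = 41.8·(cos -29.2°, sin -29.2°) = (36.488, -20.393). ∠RDA = 103.8°, so DA runs at -29.2° + (180° − 103.8°) = 47.000° from the x-axis; with |DA| = 20.7, A = D + 20.7·(cos 47.000°, sin 47.000°) = (50.606, -5.2535). DA is perpendicular to AZ; with |AZ| = 9.5 on the right of DA, Z = A + 9.5·(0.73135, -0.68200) = (57.553, -11.732). Then |RZ| = |Z − R| = 58.737.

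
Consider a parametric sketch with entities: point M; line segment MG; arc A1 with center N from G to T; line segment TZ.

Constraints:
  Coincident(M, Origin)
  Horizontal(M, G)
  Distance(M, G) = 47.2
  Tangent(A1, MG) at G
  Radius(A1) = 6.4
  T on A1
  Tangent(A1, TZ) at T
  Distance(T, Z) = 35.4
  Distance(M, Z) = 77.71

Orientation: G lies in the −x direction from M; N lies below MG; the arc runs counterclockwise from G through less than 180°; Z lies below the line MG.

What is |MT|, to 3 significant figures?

52.9

M is at the origin; M and G share the same y with |MG| = 47.2 and G on the −x side, so G = (-47.2, 0.00). A1 meets MG tangentially, so NG is at right angles to MG, so N = G + (0, -6.4) = (-47.2, -6.40). Since NT ⟂ TZ (tangency), |NZ| = √(6.4² + 35.4²) = 36.0 regardless of where T sits on A1. So Z lies on both circle(M, 77.71) and circle(N, 36.0); the below-MG intersection is Z = (-69.6, -34.5). T is the foot of the tangent from Z: T = (-52.8, -3.37).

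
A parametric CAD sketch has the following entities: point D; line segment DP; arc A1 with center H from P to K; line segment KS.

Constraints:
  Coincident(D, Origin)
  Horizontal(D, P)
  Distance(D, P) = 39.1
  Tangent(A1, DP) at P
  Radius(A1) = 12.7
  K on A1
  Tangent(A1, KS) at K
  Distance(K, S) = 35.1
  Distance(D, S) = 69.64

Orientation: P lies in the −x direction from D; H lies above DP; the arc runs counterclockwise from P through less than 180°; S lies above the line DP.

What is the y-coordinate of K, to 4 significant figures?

20.35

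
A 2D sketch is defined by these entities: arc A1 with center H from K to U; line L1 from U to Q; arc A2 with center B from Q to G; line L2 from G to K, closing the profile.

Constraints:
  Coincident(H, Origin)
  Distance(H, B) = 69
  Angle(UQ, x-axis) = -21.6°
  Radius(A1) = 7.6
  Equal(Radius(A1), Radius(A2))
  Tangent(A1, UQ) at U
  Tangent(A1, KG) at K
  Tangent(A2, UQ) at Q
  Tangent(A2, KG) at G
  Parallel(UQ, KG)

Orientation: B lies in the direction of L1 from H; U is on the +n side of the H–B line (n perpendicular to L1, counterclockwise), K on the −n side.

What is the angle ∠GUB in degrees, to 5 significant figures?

6.1378°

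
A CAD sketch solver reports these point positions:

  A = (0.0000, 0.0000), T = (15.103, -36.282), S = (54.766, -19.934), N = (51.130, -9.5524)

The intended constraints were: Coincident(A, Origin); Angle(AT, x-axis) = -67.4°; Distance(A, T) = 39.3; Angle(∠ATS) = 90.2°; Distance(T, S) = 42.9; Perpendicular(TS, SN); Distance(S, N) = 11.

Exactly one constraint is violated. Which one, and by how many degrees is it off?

Perpendicular(TS, SN) — off by 3.10°.

A = (0.00, 0.00) ✓; AT at -67.40° ✓; |AT| = 39.30 ✓; ∠ATS = 90.20° ✓; |TS| = 42.90 ✓; ∠(TS, SN) = 86.90° ✗; |SN| = 11.00 ✓.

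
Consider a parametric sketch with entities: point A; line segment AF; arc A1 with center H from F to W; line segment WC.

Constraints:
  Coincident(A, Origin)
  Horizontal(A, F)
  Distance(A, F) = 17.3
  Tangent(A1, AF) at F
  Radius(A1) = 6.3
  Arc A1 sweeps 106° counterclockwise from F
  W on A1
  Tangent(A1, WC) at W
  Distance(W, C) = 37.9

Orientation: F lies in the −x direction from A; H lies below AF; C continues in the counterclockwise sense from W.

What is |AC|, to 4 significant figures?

46.30

A is at the origin; AF is horizontal with |AF| = 17.3 and F on the −x side, so F = (-17.30, 0.000). A1 meets AF tangentially, so HF is at right angles to AF, so H = F + (0, -6.3) = (-17.30, -6.300). On A1, F sits at bearing 90° from H; a 106° counterclockwise sweep puts W at bearing 196°, so W = H + 6.3·(cos 196°, sin 196°) = (-23.36, -8.037). Since A1 is tangent to WC there, HW ⟂ WC, so WC runs along (−sin 196°, cos 196°); with |WC| = 37.9, C = (-12.91, -44.47). Then |AC| = |C − A| = 46.30.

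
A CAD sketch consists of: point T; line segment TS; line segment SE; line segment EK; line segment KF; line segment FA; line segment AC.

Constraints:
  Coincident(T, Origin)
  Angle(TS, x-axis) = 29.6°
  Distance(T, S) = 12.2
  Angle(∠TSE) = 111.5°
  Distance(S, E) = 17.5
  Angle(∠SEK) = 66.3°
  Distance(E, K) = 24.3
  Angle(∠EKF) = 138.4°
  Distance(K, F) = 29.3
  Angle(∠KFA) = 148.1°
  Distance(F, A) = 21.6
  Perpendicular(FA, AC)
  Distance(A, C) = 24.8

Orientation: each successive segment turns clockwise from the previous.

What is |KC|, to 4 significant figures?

47.40

∠KFA = 148.1° gives FA at 133.9° from the x-axis; with |FA| = 21.6, A = (-40.73, 6.605). FA is perpendicular to AC, so AC runs at 43.90°; with |AC| = 24.8, C = (-22.86, 23.80). Then |KC| = |C − K| = 47.40.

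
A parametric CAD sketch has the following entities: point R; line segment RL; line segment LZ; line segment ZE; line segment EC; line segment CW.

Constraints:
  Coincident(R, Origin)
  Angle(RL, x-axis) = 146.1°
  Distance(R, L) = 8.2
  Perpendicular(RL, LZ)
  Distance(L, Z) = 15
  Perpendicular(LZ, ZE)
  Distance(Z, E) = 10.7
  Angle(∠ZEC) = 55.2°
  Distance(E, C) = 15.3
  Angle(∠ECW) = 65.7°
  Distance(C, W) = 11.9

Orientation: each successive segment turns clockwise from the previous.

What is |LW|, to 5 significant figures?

13.309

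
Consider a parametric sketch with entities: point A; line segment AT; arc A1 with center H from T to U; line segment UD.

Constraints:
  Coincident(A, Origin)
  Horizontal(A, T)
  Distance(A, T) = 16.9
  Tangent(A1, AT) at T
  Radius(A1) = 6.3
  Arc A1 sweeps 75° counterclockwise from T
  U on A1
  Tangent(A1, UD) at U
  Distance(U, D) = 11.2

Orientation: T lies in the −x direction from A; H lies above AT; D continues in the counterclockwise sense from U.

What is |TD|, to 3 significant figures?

17.9

A is at the origin; AT is horizontal with |AT| = 16.9 and T on the −x side, so T = (-16.9, 0.00). The tangent condition forces HT to be normal to AT, so H = T + (0, 6.3) = (-16.9, 6.30). On A1, T sits at bearing -90° from H; a 75° counterclockwise sweep puts U at bearing -15°, so U = H + 6.3·(cos -15°, sin -15°) = (-10.8, 4.67). The tangent condition forces HU to be normal to UD, so UD runs along (−sin -15°, cos -15°); with |UD| = 11.2, D = (-7.92, 15.5). Then |TD| = |D − T| = 17.9.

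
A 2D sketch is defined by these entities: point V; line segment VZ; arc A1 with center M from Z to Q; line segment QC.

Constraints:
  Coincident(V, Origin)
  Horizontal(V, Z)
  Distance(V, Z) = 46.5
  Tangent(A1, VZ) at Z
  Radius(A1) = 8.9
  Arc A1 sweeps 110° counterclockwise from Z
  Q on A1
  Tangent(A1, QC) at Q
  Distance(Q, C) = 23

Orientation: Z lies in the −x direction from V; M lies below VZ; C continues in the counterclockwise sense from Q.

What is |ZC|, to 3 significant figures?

33.6

V is at the origin; V and Z share the same y with |VZ| = 46.5 and Z on the −x side, so Z = (-46.5, 0.00). The tangent condition forces MZ to be normal to VZ, so M = Z + (0, -8.9) = (-46.5, -8.90). On A1, Z sits at bearing 90° from M; a 110° counterclockwise sweep puts Q at bearing 200°, so Q = M + 8.9·(cos 200°, sin 200°) = (-54.9, -11.9). A1 meets QC tangentially, so MQ is at right angles to QC, so QC runs along (−sin 200°, cos 200°); with |QC| = 23.0, C = (-47.0, -33.6). Then |ZC| = |C − Z| = 33.6.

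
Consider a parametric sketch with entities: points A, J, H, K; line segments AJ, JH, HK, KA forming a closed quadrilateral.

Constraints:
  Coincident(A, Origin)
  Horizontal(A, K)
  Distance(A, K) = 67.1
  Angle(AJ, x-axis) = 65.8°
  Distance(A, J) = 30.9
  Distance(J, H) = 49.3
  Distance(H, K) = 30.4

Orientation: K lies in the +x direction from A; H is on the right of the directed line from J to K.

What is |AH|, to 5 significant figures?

41.754

A is at the origin; A and K share the same y with |AK| = 67.1 and K in +x, so K = (67.1, 0). AJ runs at 65.8° with |AJ| = 30.9, so J = (12.667, 28.185). H is determined by |JH| = 49.3 and |HK| = 30.4 together: it lies at the intersection of circle(J, 49.3) and circle(K, 30.4). With |JK| = 61.297, the foot of the radical line on JK is 42.936 from J and the perpendicular offset is √(49.3² − 42.936²) = 24.228. Taking the right-of-JK solution: H = (39.654, -13.073).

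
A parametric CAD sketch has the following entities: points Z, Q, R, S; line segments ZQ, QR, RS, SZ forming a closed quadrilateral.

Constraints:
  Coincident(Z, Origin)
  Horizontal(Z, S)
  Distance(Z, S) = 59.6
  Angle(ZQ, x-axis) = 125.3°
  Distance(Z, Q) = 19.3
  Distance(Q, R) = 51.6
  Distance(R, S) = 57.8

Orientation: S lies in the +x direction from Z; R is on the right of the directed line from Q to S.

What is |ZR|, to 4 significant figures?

32.78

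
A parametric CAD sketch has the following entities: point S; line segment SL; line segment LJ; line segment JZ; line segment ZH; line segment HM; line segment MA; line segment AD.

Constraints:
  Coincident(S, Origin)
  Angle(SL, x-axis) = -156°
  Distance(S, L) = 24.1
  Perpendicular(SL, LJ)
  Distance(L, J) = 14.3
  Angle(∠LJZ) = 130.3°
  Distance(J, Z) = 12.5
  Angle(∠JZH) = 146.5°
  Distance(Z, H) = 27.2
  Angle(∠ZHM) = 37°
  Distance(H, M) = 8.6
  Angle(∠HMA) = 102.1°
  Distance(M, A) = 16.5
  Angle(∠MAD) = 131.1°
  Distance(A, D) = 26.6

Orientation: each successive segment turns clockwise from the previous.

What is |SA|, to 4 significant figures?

29.84

S is at the origin; SL runs at -156.0° with length 24.1, so L = (-22.02, -9.802). SL is perpendicular to LJ, so LJ runs at 114.0°; with |LJ| = 14.3, J = (-27.83, 3.261). ∠LJZ = 130.3° gives JZ at 64.30° from the x-axis; with |JZ| = 12.5, Z = (-22.41, 14.52). ∠JZH = 146.5° gives ZH at 30.80° from the x-axis; with |ZH| = 27.2, H = (0.9517, 28.45). ∠ZHM = 37.0° gives HM at -112.2° from the x-axis; with |HM| = 8.6, M = (-2.298, 20.49). ∠HMA = 102.1° gives MA at 169.9° from the x-axis; with |MA| = 16.5, A = (-18.54, 23.38). Then |SA| = |A − S| = 29.84.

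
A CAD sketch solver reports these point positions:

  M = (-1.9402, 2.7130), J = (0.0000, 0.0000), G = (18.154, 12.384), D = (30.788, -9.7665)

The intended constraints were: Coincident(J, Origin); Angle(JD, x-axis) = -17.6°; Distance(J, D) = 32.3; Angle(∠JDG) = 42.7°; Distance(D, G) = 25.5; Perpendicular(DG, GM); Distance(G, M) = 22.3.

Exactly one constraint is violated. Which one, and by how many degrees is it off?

Perpendicular(DG, GM) — off by 4.00°.

J = (0.00, 0.00) ✓; JD at -17.60° ✓; |JD| = 32.30 ✓; ∠JDG = 42.70° ✓; |DG| = 25.50 ✓; ∠(DG, GM) = 86.00° ✗; |GM| = 22.30 ✓.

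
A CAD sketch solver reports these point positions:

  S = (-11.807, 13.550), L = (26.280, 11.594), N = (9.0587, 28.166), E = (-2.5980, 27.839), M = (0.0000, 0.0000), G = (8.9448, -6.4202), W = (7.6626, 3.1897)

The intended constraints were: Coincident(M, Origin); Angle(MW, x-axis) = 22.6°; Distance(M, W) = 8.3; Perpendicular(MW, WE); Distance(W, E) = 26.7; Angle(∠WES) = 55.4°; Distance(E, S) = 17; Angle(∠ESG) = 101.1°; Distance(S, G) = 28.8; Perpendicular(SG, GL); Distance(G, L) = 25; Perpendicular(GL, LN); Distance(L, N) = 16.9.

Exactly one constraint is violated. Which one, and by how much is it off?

Distance(L, N) = 16.9 — off by 7.00.

M = (0.00, 0.00) ✓; MW at 22.60° ✓; |MW| = 8.300 ✓; ∠(MW, WE) = 90.00° ✓; |WE| = 26.70 ✓; ∠WES = 55.40° ✓; |ES| = 17.00 ✓; ∠ESG = 101.1° ✓; |SG| = 28.80 ✓; ∠(SG, GL) = 90.00° ✓; |GL| = 25.00 ✓; ∠(GL, LN) = 90.00° ✓; |LN| = 23.90 ✗.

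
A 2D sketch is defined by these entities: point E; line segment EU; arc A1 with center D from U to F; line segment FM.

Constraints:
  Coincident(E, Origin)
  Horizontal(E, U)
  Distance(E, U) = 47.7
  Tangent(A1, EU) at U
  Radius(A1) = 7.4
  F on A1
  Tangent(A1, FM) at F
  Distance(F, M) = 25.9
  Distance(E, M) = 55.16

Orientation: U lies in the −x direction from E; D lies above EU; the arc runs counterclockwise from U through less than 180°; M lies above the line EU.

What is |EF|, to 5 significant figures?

41.194

E is at the origin; EU is horizontal with |EU| = 47.7 and U on the −x side, so U = (-47.700, 0.0000). Tangency of A1 to EU means the radius DU is perpendicular to EU, so D = U + (0, 7.4) = (-47.700, 7.4000). Since DF ⟂ FM (tangency), |DM| = √(7.4² + 25.9²) = 26.936 regardless of where F sits on A1. So M lies on both circle(E, 55.16) and circle(D, 26.936); the above-EU intersection is M = (-43.438, 33.997). F is the foot of the tangent from M: F = (-40.353, 8.2814).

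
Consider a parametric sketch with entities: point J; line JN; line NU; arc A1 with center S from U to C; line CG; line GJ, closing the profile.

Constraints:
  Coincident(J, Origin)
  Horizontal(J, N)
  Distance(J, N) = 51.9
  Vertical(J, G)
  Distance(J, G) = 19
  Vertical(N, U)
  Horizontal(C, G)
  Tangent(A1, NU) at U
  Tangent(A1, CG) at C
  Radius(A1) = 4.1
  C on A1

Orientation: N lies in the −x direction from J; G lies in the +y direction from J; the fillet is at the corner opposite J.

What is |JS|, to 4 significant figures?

50.07

J is at the origin; JN is horizontal with |JN| = 51.9 and N on the −x side, so N = (-51.90, 0.000). J and G share the same x with |JG| = 19.0 and G on the +y side, so G = (0.000, 19.00). The virtual corner opposite J is at (-51.90, 19.00). A1 meets NU tangentially, so SU is at right angles to NU and A1 meets CG tangentially, so SC is at right angles to CG, with radius 4.1, so the center S sits 4.1 in from both sides at S = (-47.80, 14.90). Then |JS| = |S − J| = 50.07.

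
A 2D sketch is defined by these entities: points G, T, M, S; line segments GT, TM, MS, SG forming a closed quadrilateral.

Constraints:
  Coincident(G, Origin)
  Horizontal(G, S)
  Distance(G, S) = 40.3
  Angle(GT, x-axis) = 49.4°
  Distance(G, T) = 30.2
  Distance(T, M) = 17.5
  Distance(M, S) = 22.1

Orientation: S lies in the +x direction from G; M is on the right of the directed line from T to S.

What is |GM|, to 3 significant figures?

19.7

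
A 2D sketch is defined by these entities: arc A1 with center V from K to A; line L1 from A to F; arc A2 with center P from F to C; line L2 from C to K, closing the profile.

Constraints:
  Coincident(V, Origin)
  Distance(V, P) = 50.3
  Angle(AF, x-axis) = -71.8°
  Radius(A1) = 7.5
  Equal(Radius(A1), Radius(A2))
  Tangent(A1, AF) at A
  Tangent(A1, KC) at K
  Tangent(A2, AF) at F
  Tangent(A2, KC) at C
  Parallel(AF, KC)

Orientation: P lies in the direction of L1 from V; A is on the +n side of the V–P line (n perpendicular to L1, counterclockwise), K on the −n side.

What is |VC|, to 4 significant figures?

50.86

The slot axis is L1's direction at -71.8°, so u = (cos -71.8°, sin -71.8°) = (0.3123, -0.9500) and n = (−sin -71.8°, cos -71.8°) = (0.9500, 0.3123). V is at the origin and P lies 50.3 along u from V, so P = 50.3·u = (15.71, -47.78). Tangency of A1 to both parallel lines with radius 7.5 puts A and K at V ± 7.5·n: A = (7.125, 2.343), K = (-7.125, -2.343). Equal radii place F and C the same way about P: F = P + 7.5·n = (22.84, -45.44), C = P − 7.5·n = (8.586, -50.13). Then |VC| = |C − V| = 50.86.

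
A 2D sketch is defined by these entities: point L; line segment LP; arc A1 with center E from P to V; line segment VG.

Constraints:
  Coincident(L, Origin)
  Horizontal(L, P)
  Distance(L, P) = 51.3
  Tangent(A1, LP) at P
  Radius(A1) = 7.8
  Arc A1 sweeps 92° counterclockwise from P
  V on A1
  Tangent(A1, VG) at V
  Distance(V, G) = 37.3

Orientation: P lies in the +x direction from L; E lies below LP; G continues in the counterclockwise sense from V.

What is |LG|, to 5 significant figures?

63.751

On A1, P sits at bearing 90° from E; a 92° counterclockwise sweep puts V at bearing 182°, so V = E + 7.8·(cos 182°, sin 182°) = (43.505, -8.0722). A1 meets VG tangentially, so EV is at right angles to VG, so VG runs along (−sin 182°, cos 182°); with |VG| = 37.3, G = (44.807, -45.349). Then |LG| = |G − L| = 63.751.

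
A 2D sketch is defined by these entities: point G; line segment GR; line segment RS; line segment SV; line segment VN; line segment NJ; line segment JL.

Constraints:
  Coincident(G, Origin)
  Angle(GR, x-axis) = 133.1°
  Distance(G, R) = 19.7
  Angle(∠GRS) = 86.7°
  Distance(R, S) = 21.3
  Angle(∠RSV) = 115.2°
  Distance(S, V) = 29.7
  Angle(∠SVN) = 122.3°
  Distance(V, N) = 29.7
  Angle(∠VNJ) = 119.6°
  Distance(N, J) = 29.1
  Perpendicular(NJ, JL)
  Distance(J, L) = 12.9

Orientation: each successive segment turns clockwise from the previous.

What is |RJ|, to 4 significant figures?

51.65

∠SVN = 122.3° gives VN at -82.70° from the x-axis; with |VN| = 29.7, N = (33.60, -13.99). ∠VNJ = 119.6° gives NJ at -143.1° from the x-axis; with |NJ| = 29.1, J = (10.32, -31.46). Then |RJ| = |J − R| = 51.65.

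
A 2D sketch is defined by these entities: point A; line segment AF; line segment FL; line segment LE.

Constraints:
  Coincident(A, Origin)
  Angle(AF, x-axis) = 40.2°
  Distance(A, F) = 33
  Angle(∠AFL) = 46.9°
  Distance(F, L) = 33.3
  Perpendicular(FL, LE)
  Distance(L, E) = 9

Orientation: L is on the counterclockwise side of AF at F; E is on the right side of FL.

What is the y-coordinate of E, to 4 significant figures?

34.12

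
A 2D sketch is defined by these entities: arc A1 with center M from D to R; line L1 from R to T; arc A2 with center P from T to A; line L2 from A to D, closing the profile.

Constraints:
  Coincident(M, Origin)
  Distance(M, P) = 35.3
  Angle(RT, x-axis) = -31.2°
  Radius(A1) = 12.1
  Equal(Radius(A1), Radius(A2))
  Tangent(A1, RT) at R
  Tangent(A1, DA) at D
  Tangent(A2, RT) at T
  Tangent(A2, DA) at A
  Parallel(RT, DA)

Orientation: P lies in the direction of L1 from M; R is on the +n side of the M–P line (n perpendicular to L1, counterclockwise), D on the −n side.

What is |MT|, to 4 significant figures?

37.32

The slot axis is L1's direction at -31.2°, so u = (cos -31.2°, sin -31.2°) = (0.8554, -0.5180) and n = (−sin -31.2°, cos -31.2°) = (0.5180, 0.8554). M is at the origin and P lies 35.3 along u from M, so P = 35.3·u = (30.19, -18.29). Tangency of A1 to both parallel lines with radius 12.1 puts R and D at M ± 12.1·n: R = (6.268, 10.35), D = (-6.268, -10.35). Equal radii place T and A the same way about P: T = P + 12.1·n = (36.46, -7.936), A = P − 12.1·n = (23.93, -28.64). Then |MT| = |T − M| = 37.32.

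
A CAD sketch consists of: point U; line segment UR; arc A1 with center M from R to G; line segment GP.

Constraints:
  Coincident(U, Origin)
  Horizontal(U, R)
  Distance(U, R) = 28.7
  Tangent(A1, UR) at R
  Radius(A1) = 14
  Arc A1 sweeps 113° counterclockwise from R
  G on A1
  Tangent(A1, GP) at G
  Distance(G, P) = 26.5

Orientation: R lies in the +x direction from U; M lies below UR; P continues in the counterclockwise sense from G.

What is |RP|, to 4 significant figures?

43.94

On A1, R sits at bearing 90° from M; a 113° counterclockwise sweep puts G at bearing 203°, so G = M + 14.0·(cos 203°, sin 203°) = (15.81, -19.47). Since A1 is tangent to GP there, MG ⟂ GP, so GP runs along (−sin 203°, cos 203°); with |GP| = 26.5, P = (26.17, -43.86). Then |RP| = |P − R| = 43.94.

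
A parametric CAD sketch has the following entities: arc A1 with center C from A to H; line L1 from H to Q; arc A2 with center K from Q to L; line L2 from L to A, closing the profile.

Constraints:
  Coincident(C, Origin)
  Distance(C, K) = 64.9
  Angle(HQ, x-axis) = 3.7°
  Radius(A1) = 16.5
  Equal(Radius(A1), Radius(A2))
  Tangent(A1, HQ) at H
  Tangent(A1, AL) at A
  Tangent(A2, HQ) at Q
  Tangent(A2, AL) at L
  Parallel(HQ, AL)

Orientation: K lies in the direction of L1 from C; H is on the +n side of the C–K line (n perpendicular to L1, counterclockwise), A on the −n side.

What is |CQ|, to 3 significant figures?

67.0

The slot axis is L1's direction at 3.7°, so u = (cos 3.7°, sin 3.7°) = (0.998, 0.0645) and n = (−sin 3.7°, cos 3.7°) = (-0.0645, 0.998). C is at the origin and K lies 64.9 along u from C, so K = 64.9·u = (64.8, 4.19). Tangency of A1 to both parallel lines with radius 16.5 puts H and A at C ± 16.5·n: H = (-1.06, 16.5), A = (1.06, -16.5). Equal radii place Q and L the same way about K: Q = K + 16.5·n = (63.7, 20.7), L = K − 16.5·n = (65.8, -12.3). Then |CQ| = |Q − C| = 67.0.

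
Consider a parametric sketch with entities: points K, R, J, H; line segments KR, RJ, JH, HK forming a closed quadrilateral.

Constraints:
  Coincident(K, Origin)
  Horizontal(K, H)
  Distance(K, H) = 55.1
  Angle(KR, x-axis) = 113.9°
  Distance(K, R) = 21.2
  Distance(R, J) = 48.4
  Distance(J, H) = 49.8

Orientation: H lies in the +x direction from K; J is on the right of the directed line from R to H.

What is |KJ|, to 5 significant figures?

27.205

K is at the origin; KH is horizontal with |KH| = 55.1 and H in +x, so H = (55.1, 0). KR runs at 113.9° with |KR| = 21.2, so R = (-8.5890, 19.382). J is determined by |RJ| = 48.4 and |JH| = 49.8 together: it lies at the intersection of circle(R, 48.4) and circle(H, 49.8). With |RH| = 66.573, the foot of the radical line on RH is 32.254 from R and the perpendicular offset is √(48.4² − 32.254²) = 36.087. Taking the right-of-RH solution: J = (11.761, -24.532).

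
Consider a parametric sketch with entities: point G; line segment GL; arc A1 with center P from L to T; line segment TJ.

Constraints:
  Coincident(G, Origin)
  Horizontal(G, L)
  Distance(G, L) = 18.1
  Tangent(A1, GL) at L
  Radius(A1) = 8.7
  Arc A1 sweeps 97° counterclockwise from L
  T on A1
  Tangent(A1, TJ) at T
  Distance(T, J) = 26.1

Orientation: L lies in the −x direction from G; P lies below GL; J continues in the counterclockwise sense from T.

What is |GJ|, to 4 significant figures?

42.74

G is at the origin; G and L share the same y with |GL| = 18.1 and L on the −x side, so L = (-18.10, 0.000). The tangent condition forces PL to be normal to GL, so P = L + (0, -8.7) = (-18.10, -8.700). On A1, L sits at bearing 90° from P; a 97° counterclockwise sweep puts T at bearing 187°, so T = P + 8.7·(cos 187°, sin 187°) = (-26.74, -9.760). The tangent condition forces PT to be normal to TJ, so TJ runs along (−sin 187°, cos 187°); with |TJ| = 26.1, J = (-23.55, -35.67). Then |GJ| = |J − G| = 42.74.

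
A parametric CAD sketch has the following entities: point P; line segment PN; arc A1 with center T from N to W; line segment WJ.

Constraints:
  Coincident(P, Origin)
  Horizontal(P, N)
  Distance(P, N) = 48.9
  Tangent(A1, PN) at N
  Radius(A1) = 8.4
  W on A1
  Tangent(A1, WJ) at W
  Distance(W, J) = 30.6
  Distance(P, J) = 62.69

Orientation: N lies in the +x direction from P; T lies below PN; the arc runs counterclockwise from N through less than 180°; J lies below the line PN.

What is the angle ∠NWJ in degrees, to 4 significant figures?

128.0°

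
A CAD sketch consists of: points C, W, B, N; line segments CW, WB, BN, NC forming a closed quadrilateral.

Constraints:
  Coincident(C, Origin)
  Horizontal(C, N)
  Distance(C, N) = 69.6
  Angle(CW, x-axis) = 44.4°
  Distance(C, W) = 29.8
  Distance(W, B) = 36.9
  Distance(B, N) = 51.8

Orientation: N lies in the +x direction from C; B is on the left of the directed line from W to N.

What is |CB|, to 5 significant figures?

66.700

Checks: |WB| = 36.90 ✓; |BN| = 51.80 ✓.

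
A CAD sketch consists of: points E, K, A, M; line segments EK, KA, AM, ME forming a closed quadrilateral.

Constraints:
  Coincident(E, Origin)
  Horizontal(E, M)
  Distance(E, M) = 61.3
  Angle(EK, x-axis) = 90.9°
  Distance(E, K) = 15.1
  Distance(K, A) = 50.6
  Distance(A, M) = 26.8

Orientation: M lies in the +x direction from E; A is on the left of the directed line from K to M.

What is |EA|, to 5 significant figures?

55.102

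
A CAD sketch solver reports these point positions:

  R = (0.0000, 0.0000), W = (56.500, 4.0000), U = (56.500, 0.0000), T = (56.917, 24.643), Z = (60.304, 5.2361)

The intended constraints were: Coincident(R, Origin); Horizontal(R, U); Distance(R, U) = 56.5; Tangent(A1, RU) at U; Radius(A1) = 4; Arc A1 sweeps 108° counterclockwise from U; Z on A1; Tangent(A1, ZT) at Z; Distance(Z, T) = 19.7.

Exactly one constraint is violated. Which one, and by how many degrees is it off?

Tangent(A1, ZT) at Z — off by 8.10°.

R = (0.00, 0.00) ✓; R.y = 0.00, U.y = 0.00 ✓; |RU| = 56.50 ✓; ∠(WU, UR) = 90.00° ✓; |WU| = 4.000 ✓; bearing(W→Z) − bearing(W→U) = 108.0° ✓; |WZ| = 4.000 ✓; ∠(WZ, ZT) = 98.10° ✗; |ZT| = 19.70 ✓.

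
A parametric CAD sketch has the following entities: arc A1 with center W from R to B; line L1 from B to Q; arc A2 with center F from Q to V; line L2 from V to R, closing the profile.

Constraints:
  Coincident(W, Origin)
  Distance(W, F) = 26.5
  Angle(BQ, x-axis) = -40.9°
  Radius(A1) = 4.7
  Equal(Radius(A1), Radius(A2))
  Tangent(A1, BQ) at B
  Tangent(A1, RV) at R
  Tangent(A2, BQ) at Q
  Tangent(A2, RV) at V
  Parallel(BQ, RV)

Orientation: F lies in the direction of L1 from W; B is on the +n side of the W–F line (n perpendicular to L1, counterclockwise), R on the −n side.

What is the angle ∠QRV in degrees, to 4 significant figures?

19.53°

The slot axis is L1's direction at -40.9°, so u = (cos -40.9°, sin -40.9°) = (0.7559, -0.6547) and n = (−sin -40.9°, cos -40.9°) = (0.6547, 0.7559). W is at the origin and F lies 26.5 along u from W, so F = 26.5·u = (20.03, -17.35). Tangency of A1 to both parallel lines with radius 4.7 puts B and R at W ± 4.7·n: B = (3.077, 3.553), R = (-3.077, -3.553). Equal radii place Q and V the same way about F: Q = F + 4.7·n = (23.11, -13.80), V = F − 4.7·n = (16.95, -20.90). Then cos ∠QRV = RQ·RV / (|RQ||RV|), giving 19.53°.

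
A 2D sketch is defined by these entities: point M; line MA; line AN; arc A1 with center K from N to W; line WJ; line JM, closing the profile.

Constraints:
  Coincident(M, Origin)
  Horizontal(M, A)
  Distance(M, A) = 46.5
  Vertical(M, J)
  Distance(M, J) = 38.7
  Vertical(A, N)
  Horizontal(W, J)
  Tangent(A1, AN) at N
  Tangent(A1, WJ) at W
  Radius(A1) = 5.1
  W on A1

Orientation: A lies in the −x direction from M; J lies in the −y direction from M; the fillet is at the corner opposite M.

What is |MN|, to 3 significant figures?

57.4

The virtual corner opposite M is at (-46.5, -38.7). The tangent condition forces KN to be normal to AN and tangency of A1 to WJ means the radius KW is perpendicular to WJ, with radius 5.1, so the center K sits 5.1 in from both sides at K = (-41.4, -33.6). That places the tangent points at N = (-46.5, -33.6) on AN and W = (-41.4, -38.7) on WJ. Then |MN| = |N − M| = 57.4.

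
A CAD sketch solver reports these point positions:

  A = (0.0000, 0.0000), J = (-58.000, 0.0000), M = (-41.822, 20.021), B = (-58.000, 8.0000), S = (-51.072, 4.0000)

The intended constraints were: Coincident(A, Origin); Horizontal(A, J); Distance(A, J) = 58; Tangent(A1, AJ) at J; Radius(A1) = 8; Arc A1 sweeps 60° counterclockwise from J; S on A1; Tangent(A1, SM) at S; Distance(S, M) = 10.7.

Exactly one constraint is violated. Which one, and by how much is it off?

Distance(S, M) = 10.7 — off by 7.80.

A = (0.00, 0.00) ✓; A.y = 0.00, J.y = 0.00 ✓; |AJ| = 58.00 ✓; ∠(BJ, JA) = 90.00° ✓; |BJ| = 8.000 ✓; bearing(B→S) − bearing(B→J) = 60.00° ✓; |BS| = 8.000 ✓; ∠(BS, SM) = 90.00° ✓; |SM| = 18.50 ✗.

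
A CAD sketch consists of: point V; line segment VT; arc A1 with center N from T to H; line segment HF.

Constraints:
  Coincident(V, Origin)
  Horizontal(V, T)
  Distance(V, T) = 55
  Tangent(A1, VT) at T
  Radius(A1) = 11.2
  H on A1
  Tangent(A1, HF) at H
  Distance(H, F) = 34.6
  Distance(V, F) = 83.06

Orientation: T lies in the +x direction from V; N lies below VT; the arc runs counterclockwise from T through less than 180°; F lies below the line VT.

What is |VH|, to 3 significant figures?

50.4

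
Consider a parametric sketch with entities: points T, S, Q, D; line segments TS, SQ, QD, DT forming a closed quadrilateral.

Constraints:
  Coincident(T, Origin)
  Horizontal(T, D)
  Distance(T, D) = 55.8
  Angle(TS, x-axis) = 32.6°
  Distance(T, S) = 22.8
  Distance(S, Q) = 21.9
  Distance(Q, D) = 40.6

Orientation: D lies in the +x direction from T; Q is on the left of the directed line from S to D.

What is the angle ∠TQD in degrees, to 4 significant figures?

83.21°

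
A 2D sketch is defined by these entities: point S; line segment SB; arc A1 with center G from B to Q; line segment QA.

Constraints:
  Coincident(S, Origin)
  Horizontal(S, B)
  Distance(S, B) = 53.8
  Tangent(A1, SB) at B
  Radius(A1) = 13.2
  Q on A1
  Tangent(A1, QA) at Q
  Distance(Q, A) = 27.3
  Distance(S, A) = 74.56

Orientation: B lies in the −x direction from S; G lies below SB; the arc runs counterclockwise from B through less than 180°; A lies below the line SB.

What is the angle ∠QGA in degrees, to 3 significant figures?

64.2°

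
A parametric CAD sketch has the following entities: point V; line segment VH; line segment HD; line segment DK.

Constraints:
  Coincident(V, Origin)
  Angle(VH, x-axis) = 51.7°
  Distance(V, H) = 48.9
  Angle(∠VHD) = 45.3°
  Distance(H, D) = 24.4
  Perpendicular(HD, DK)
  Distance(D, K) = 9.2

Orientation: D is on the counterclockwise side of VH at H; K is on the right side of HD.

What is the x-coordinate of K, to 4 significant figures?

5.034

V is at the origin; VH runs at 51.7° with length 48.9, so H = 48.9·(cos 51.7°, sin 51.7°) = (30.31, 38.38). ∠VHD = 45.3°, so HD runs at 51.7° + (180° − 45.3°) = 186.4° from the x-axis; with |HD| = 24.4, D = H + 24.4·(cos 186.4°, sin 186.4°) = (6.059, 35.66). HD is perpendicular to DK; with |DK| = 9.2 on the right of HD, K = D + 9.2·(-0.1115, 0.9938) = (5.034, 44.80). So K.x = 5.034.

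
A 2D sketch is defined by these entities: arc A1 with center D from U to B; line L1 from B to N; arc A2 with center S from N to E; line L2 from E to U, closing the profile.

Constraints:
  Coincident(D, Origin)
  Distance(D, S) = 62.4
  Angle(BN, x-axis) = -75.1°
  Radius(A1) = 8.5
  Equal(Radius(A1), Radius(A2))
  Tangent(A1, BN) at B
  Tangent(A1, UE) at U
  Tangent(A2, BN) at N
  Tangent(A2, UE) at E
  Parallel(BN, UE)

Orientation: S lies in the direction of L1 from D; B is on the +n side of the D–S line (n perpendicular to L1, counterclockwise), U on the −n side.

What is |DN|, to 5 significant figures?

62.976

The slot axis is L1's direction at -75.1°, so u = (cos -75.1°, sin -75.1°) = (0.25713, -0.96638) and n = (−sin -75.1°, cos -75.1°) = (0.96638, 0.25713). D is at the origin and S lies 62.4 along u from D, so S = 62.4·u = (16.045, -60.302). Tangency of A1 to both parallel lines with radius 8.5 puts B and U at D ± 8.5·n: B = (8.2142, 2.1856), U = (-8.2142, -2.1856). Equal radii place N and E the same way about S: N = S + 8.5·n = (24.259, -58.116), E = S − 8.5·n = (7.8309, -62.487). Then |DN| = |N − D| = 62.976.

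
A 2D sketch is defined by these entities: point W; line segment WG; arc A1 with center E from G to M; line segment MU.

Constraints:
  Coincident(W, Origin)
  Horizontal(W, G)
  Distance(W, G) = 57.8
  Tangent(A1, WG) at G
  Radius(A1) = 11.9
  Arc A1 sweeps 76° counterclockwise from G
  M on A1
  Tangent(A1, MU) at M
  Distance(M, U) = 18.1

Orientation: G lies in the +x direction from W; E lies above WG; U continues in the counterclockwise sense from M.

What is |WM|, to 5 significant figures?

69.931

W is at the origin; WG is horizontal with |WG| = 57.8 and G on the +x side, so G = (57.800, 0.0000). Since A1 is tangent to WG there, EG ⟂ WG, so E = G + (0, 11.9) = (57.800, 11.900). On A1, G sits at bearing -90° from E; a 76° counterclockwise sweep puts M at bearing -14°, so M = E + 11.9·(cos -14°, sin -14°) = (69.347, 9.0211). Then |WM| = |M − W| = 69.931.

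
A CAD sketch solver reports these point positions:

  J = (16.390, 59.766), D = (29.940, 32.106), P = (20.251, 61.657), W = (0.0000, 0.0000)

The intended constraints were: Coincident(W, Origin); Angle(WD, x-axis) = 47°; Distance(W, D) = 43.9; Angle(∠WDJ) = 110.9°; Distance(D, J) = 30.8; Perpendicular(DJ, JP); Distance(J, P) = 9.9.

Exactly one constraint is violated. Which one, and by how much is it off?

Distance(J, P) = 9.9 — off by 5.60.

W = (0.00, 0.00) ✓; WD at 47.00° ✓; |WD| = 43.90 ✓; ∠WDJ = 110.9° ✓; |DJ| = 30.80 ✓; ∠(DJ, JP) = 90.00° ✓; |JP| = 4.299 ✗.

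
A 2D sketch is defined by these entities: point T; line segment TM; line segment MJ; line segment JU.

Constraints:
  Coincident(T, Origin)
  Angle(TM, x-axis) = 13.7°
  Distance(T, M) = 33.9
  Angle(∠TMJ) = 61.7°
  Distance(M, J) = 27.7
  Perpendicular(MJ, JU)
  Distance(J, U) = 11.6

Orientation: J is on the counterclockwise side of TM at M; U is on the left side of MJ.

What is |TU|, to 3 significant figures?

21.6

∠TMJ = 61.7°, so MJ runs at 13.7° + (180° − 61.7°) = 132° from the x-axis; with |MJ| = 27.7, J = M + 27.7·(cos 132°, sin 132°) = (14.4, 28.6). MJ ⟂ JU; with |JU| = 11.6 on the left of MJ, U = J + 11.6·(-0.743, -0.669) = (5.78, 20.9). Then |TU| = |U − T| = 21.6.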